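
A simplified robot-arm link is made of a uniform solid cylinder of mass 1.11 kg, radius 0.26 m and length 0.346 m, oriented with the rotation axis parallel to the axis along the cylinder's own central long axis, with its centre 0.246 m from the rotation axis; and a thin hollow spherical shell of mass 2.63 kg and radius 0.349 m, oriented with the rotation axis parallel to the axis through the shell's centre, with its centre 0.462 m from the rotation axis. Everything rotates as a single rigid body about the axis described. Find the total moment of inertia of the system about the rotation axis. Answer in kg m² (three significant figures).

Solid cylinder: I_cm = (1/2)MR² = (1/2)(1.11)(0.26)² = 0.037518 kg m²; centre at d = 0.246 m, so I = I_cm + Md² gives I = 0.037518 + (1.11)(0.246)² = 0.10469 kg m².
Spherical shell: I_cm = (2/3)MR² = (2/3)(2.63)(0.349)² = 0.21356 kg m²; centre at d = 0.462 m, so I = I_cm + Md² gives I = 0.21356 + (2.63)(0.462)² = 0.77492 kg m².
Total I = 0.10469 + 0.77492 = 0.87961 kg m².

0.880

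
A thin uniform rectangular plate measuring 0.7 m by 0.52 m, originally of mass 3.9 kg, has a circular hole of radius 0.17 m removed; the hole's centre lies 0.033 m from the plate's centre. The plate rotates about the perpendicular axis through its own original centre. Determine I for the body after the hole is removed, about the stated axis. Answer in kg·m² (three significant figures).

Unpierced body about its centre: I₀ = (1/12)M(a²+b²) = (1/12)(3.9)[(0.7)² + (0.52)²] = 0.24713 kg·m².
The removed disk has mass m = M·πr²/(ab) = (3.9)·π(0.17)²/(0.7·0.52) = 0.97277 kg (same uniform areal density).
Its moment of inertia about the rotation axis (parallel-axis theorem): I_hole = (1/2)mr² + md² = (1/2)(0.97277)(0.17)² + (0.97277)(0.033)² = 0.015116 kg·m².
Treating the hole as negative mass, I = I₀ − I_hole = 0.24713 − 0.015116 = 0.23201 kg·m².

0.232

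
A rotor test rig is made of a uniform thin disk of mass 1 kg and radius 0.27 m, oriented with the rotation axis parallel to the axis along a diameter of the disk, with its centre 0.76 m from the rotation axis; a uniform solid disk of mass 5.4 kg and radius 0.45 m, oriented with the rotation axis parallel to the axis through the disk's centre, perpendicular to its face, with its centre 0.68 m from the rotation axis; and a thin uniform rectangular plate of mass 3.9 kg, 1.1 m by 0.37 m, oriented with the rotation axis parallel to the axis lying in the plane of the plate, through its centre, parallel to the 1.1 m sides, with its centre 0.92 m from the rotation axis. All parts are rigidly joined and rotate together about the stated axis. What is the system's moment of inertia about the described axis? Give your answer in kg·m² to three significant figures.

Thin disk: I_cm = (1/4)MR² = (1/4)(1)(0.27)² = 0.018225 kg·m²; centre at d = 0.76 m, so I = I_cm + Md² gives I = 0.018225 + (1)(0.76)² = 0.59583 kg·m².
Solid disk: I_cm = (1/2)MR² = (1/2)(5.4)(0.45)² = 0.54675 kg·m²; centre at d = 0.68 m, so I = I_cm + Md² gives I = 0.54675 + (5.4)(0.68)² = 3.0437 kg·m².
Rectangular plate: I_cm = (1/12)Mb² = (1/12)(3.9)(0.37)² = 0.044492 kg·m²; centre at d = 0.92 m, so I = I_cm + Md² gives I = 0.044492 + (3.9)(0.92)² = 3.3455 kg·m².
Total I = 0.59583 + 3.0437 + 3.3455 = 6.985 kg·m².

6.98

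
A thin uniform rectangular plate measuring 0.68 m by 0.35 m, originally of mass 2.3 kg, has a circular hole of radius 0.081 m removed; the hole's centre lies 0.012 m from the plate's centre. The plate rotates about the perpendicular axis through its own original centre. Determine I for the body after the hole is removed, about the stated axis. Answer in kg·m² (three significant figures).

Unpierced body about its centre: I₀ = (1/12)M(a²+b²) = (1/12)(2.3)[(0.68)² + (0.35)²] = 0.11211 kg·m².
The removed disk has mass m = M·πr²/(ab) = (2.3)·π(0.081)²/(0.68·0.35) = 0.19919 kg (same uniform areal density).
Its moment of inertia about the rotation axis (parallel-axis theorem): I_hole = (1/2)mr² + md² = (1/2)(0.19919)(0.081)² + (0.19919)(0.012)² = 0.00068213 kg·m².
Treating the hole as negative mass, I = I₀ − I_hole = 0.11211 − 0.00068213 = 0.11142 kg·m².

0.111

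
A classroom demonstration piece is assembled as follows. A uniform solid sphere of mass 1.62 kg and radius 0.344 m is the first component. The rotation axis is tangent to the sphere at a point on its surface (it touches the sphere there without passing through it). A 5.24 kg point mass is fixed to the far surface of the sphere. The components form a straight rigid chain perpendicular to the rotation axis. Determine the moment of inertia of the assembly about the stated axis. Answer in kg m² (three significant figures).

Solid sphere: I_cm = (2/5)MR² = (2/5)(1.62)(0.344)² = 0.076682 kg m²; centre at d = 0.344 m, so the parallel axis theorem gives I = 0.076682 + (1.62)(0.344)² = 0.26839 kg m².
Point mass: I_cm = 0; centre at d = 0.344 + 0.344 = 0.688 m, so the parallel axis theorem gives I = 0 + (5.24)(0.688)² = 2.4803 kg m².
Total I = 0.26839 + 2.4803 = 2.7487 kg m².

2.75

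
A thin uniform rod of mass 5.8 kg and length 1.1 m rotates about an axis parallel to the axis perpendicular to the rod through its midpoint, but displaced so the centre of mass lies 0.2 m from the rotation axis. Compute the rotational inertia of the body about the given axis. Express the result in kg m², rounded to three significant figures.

0.817

I_cm = (1/12)ML² = (1/12)(5.8)(1.1)² = 0.58483 kg m²; centre at d = 0.2 m, so I = I_cm + Md² gives I = 0.58483 + (5.8)(0.2)² = 0.81683 kg m².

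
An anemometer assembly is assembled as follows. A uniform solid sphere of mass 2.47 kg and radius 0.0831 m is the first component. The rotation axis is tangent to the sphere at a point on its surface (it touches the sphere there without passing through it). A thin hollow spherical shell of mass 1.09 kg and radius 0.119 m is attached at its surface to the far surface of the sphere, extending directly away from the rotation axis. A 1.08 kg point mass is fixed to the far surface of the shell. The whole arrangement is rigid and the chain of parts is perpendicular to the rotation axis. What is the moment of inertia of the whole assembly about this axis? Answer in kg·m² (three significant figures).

0.299

Solid sphere: I_cm = (2/5)MR² = (2/5)(2.47)(0.0831)² = 0.0068227 kg·m²; centre at d = 0.0831 m, so I = I_cm + Md² gives I = 0.0068227 + (2.47)(0.0831)² = 0.02388 kg·m².
Spherical shell: I_cm = (2/3)MR² = (2/3)(1.09)(0.119)² = 0.01029 kg·m²; centre at d = 0.0831 + 0.0831 + 0.119 = 0.2852 m, so I = I_cm + Md² gives I = 0.01029 + (1.09)(0.2852)² = 0.09895 kg·m².
Point mass: I_cm = 0; centre at d = 0.0831 + 0.0831 + 0.119 + 0.119 = 0.4042 m, so I = I_cm + Md² gives I = 0 + (1.08)(0.4042)² = 0.17645 kg·m².
Total I = 0.02388 + 0.09895 + 0.17645 = 0.29928 kg·m².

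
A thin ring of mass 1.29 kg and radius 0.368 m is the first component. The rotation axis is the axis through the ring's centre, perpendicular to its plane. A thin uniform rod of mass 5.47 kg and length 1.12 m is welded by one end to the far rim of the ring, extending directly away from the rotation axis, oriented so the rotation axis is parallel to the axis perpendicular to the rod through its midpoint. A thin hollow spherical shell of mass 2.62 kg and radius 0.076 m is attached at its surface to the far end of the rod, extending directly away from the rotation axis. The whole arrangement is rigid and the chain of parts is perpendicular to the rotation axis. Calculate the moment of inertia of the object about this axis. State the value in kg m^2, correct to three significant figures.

Thin ring: I_cm = MR² = (1.29)(0.368)² = 0.1747 kg m^2; axis through the centre, so I = 0.1747 kg m^2.
Thin rod: I_cm = (1/12)ML² = (1/12)(5.47)(1.12)² = 0.5718 kg m^2; centre at d = 0.368 + 0.56 = 0.928 m, so the parallel axis theorem gives I = 0.5718 + (5.47)(0.928)² = 5.2825 kg m^2.
Spherical shell: I_cm = (2/3)MR² = (2/3)(2.62)(0.076)² = 0.010089 kg m^2; centre at d = 0.368 + 0.56 + 0.56 + 0.076 = 1.564 m, so the parallel axis theorem gives I = 0.010089 + (2.62)(1.564)² = 6.4189 kg m^2.
Total I = 0.1747 + 5.2825 + 6.4189 = 11.876 kg m^2.

11.9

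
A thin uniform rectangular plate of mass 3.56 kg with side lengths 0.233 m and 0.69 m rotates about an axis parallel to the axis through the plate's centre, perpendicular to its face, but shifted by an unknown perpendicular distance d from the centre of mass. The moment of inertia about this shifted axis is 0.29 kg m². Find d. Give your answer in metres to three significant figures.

About the centre-of-mass axis, I_cm = (1/12)M(a²+b²) = (1/12)(3.56)[(0.233)² + (0.69)²] = 0.15735 kg m².
Parallel axis theorem: I = I_cm + Md², so Md² = 0.29 − 0.15735 = 0.13265 kg m².
d = √(0.13265 / 3.56) = 0.19303 m.

0.193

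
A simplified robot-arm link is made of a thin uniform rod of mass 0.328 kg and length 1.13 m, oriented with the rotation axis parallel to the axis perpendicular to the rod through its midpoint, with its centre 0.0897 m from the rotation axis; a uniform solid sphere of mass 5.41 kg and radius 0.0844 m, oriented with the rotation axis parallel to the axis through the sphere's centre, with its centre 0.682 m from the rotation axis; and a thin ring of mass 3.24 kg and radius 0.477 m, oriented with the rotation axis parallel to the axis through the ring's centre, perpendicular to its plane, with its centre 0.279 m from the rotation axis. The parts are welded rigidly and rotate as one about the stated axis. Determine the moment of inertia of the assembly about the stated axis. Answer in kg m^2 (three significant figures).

Thin rod: I_cm = (1/12)ML² = (1/12)(0.328)(1.13)² = 0.034902 kg m^2; centre at d = 0.0897 m, so the parallel axis theorem gives I = 0.034902 + (0.328)(0.0897)² = 0.037541 kg m^2.
Solid sphere: I_cm = (2/5)MR² = (2/5)(5.41)(0.0844)² = 0.015415 kg m^2; centre at d = 0.682 m, so the parallel axis theorem gives I = 0.015415 + (5.41)(0.682)² = 2.5317 kg m^2.
Thin ring: I_cm = MR² = (3.24)(0.477)² = 0.73719 kg m^2; centre at d = 0.279 m, so the parallel axis theorem gives I = 0.73719 + (3.24)(0.279)² = 0.9894 kg m^2.
Total I = 0.037541 + 2.5317 + 0.9894 = 3.5587 kg m^2.

3.56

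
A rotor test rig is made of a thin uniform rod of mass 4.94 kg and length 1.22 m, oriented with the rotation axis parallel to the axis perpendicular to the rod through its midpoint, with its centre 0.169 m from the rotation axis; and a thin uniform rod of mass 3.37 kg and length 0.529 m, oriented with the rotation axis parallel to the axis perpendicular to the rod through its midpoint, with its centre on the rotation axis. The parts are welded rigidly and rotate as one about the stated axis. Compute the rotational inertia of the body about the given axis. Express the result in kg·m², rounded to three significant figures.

0.832

Thin rod: I_cm = (1/12)ML² = (1/12)(4.94)(1.22)² = 0.61272 kg·m²; centre at d = 0.169 m, so I = I_cm + Md² gives I = 0.61272 + (4.94)(0.169)² = 0.75382 kg·m².
Thin rod: I_cm = (1/12)ML² = (1/12)(3.37)(0.529)² = 0.078589 kg·m²; axis through the centre, so I = 0.078589 kg·m².
Total I = 0.75382 + 0.078589 = 0.8324 kg·m².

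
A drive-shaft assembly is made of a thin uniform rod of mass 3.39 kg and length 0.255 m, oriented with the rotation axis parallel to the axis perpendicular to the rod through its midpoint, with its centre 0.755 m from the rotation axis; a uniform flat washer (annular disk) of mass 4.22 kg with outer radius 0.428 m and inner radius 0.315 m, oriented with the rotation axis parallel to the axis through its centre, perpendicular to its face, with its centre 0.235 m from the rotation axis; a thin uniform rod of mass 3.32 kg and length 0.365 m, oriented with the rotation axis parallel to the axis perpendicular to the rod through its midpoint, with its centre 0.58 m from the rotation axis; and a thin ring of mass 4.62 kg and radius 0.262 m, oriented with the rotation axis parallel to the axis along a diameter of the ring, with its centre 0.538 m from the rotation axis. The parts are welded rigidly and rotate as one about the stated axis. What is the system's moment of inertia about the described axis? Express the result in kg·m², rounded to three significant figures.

5.43

Thin rod: I_cm = (1/12)ML² = (1/12)(3.39)(0.255)² = 0.01837 kg·m²; centre at d = 0.755 m, so I = I_cm + Md² gives I = 0.01837 + (3.39)(0.755)² = 1.9508 kg·m².
Annular disk: I_cm = (1/2)M(R²+r²) = (1/2)(4.22)[(0.428)² + (0.315)²] = 0.59588 kg·m²; centre at d = 0.235 m, so I = I_cm + Md² gives I = 0.59588 + (4.22)(0.235)² = 0.82893 kg·m².
Thin rod: I_cm = (1/12)ML² = (1/12)(3.32)(0.365)² = 0.036859 kg·m²; centre at d = 0.58 m, so I = I_cm + Md² gives I = 0.036859 + (3.32)(0.58)² = 1.1537 kg·m².
Thin ring: I_cm = (1/2)MR² = (1/2)(4.62)(0.262)² = 0.15857 kg·m²; centre at d = 0.538 m, so I = I_cm + Md² gives I = 0.15857 + (4.62)(0.538)² = 1.4958 kg·m².
Total I = 1.9508 + 0.82893 + 1.1537 + 1.4958 = 5.4292 kg·m².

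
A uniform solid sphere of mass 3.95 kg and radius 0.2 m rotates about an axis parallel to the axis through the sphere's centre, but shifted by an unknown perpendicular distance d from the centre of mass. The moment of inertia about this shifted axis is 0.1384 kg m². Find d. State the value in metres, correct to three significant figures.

0.138

About the centre-of-mass axis, I_cm = (2/5)MR² = (2/5)(3.95)(0.2)² = 0.0632 kg m².
Parallel axis theorem: I = I_cm + Md², so Md² = 0.1384 − 0.0632 = 0.0752 kg m².
d = √(0.0752 / 3.95) = 0.13798 m.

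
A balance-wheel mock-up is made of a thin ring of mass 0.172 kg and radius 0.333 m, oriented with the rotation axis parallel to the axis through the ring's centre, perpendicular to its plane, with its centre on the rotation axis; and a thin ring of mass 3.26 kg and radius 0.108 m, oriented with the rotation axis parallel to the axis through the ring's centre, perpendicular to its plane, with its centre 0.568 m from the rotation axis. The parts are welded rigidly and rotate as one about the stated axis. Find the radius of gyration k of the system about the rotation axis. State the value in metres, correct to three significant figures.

0.568

Thin ring: I_cm = MR² = (0.172)(0.333)² = 0.019073 kg m²; axis through the centre, so I = 0.019073 kg m².
Thin ring: I_cm = MR² = (3.26)(0.108)² = 0.038025 kg m²; centre at d = 0.568 m, so the parallel axis theorem gives I = 0.038025 + (3.26)(0.568)² = 1.0898 kg m².
Total I = 1.1089 kg m²; total mass M = 3.432 kg.
k = √(I/M) = √(1.1089/3.432) = 0.56841 m.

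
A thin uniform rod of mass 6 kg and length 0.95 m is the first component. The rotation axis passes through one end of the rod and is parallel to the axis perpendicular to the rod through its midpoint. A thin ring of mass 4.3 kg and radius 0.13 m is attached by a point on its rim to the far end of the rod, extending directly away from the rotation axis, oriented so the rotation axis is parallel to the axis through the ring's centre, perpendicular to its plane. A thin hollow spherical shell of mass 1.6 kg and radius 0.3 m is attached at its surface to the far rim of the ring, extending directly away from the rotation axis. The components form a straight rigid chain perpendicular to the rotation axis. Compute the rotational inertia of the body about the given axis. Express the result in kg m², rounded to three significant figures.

10.6

Thin rod: I_cm = (1/12)ML² = (1/12)(6)(0.95)² = 0.45125 kg m²; centre at d = 0.475 m, so the parallel axis theorem gives I = 0.45125 + (6)(0.475)² = 1.805 kg m².
Thin ring: I_cm = MR² = (4.3)(0.13)² = 0.07267 kg m²; centre at d = 0.475 + 0.475 + 0.13 = 1.08 m, so the parallel axis theorem gives I = 0.07267 + (4.3)(1.08)² = 5.0882 kg m².
Spherical shell: I_cm = (2/3)MR² = (2/3)(1.6)(0.3)² = 0.096 kg m²; centre at d = 0.475 + 0.475 + 0.13 + 0.13 + 0.3 = 1.51 m, so the parallel axis theorem gives I = 0.096 + (1.6)(1.51)² = 3.7442 kg m².
Total I = 1.805 + 5.0882 + 3.7442 = 10.637 kg m².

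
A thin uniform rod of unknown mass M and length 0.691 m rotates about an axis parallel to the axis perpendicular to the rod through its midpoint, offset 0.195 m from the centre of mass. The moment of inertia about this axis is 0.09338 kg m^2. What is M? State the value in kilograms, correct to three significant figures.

1.20

I = I_cm + Md² = (1/12)ML² + Md² = M·[0.0833333·(0.691)² + (0.195)²] = M·0.077815.
So M = 0.09338 / 0.077815 = 1.2 kg.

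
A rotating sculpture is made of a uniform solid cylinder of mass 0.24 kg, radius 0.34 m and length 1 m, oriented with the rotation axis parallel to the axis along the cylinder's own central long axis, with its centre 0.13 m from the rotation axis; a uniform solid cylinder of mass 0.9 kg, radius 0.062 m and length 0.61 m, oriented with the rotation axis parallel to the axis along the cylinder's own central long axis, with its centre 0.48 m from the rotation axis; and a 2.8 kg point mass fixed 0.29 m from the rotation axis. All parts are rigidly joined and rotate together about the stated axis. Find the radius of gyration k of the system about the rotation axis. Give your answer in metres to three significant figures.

0.343

Solid cylinder: I_cm = (1/2)MR² = (1/2)(0.24)(0.34)² = 0.013872 kg m²; centre at d = 0.13 m, so I = I_cm + Md² gives I = 0.013872 + (0.24)(0.13)² = 0.017928 kg m².
Solid cylinder: I_cm = (1/2)MR² = (1/2)(0.9)(0.062)² = 0.0017298 kg m²; centre at d = 0.48 m, so I = I_cm + Md² gives I = 0.0017298 + (0.9)(0.48)² = 0.20909 kg m².
Point mass: I_cm = 0; centre at d = 0.29 m, so I = I_cm + Md² gives I = 0 + (2.8)(0.29)² = 0.23548 kg m².
Total I = 0.4625 kg m²; total mass M = 3.94 kg.
k = √(I/M) = √(0.4625/3.94) = 0.34262 m.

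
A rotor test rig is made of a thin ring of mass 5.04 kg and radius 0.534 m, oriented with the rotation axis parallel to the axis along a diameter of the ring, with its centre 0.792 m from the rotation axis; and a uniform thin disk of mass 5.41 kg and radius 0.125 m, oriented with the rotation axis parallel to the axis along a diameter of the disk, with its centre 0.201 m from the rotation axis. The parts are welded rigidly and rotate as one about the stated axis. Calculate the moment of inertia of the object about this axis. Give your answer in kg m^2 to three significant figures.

4.12

Thin ring: I_cm = (1/2)MR² = (1/2)(5.04)(0.534)² = 0.71859 kg m^2; centre at d = 0.792 m, so I = I_cm + Md² gives I = 0.71859 + (5.04)(0.792)² = 3.88 kg m^2.
Thin disk: I_cm = (1/4)MR² = (1/4)(5.41)(0.125)² = 0.021133 kg m^2; centre at d = 0.201 m, so I = I_cm + Md² gives I = 0.021133 + (5.41)(0.201)² = 0.2397 kg m^2.
Total I = 3.88 + 0.2397 = 4.1197 kg m^2.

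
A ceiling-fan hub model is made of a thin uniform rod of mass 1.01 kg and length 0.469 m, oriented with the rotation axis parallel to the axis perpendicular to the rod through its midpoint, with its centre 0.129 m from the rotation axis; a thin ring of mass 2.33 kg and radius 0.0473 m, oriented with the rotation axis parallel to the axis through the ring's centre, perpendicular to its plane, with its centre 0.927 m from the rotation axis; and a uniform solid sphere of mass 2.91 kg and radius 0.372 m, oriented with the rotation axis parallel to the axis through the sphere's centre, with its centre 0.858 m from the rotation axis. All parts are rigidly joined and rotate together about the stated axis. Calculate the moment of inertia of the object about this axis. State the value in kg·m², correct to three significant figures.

4.35

Thin rod: I_cm = (1/12)ML² = (1/12)(1.01)(0.469)² = 0.018513 kg·m²; centre at d = 0.129 m, so I = I_cm + Md² gives I = 0.018513 + (1.01)(0.129)² = 0.035321 kg·m².
Thin ring: I_cm = MR² = (2.33)(0.0473)² = 0.0052129 kg·m²; centre at d = 0.927 m, so I = I_cm + Md² gives I = 0.0052129 + (2.33)(0.927)² = 2.0074 kg·m².
Solid sphere: I_cm = (2/5)MR² = (2/5)(2.91)(0.372)² = 0.16108 kg·m²; centre at d = 0.858 m, so I = I_cm + Md² gives I = 0.16108 + (2.91)(0.858)² = 2.3033 kg·m².
Total I = 0.035321 + 2.0074 + 2.3033 = 4.3461 kg·m².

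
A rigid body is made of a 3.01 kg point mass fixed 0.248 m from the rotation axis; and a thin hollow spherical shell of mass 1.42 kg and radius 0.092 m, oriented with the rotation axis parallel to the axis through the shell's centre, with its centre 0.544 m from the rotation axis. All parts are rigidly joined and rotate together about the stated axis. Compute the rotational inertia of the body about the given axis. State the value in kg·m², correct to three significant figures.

Point mass: I_cm = 0; centre at d = 0.248 m, so the parallel axis theorem gives I = 0 + (3.01)(0.248)² = 0.18513 kg·m².
Spherical shell: I_cm = (2/3)MR² = (2/3)(1.42)(0.092)² = 0.0080126 kg·m²; centre at d = 0.544 m, so the parallel axis theorem gives I = 0.0080126 + (1.42)(0.544)² = 0.42824 kg·m².
Total I = 0.18513 + 0.42824 = 0.61337 kg·m².

0.613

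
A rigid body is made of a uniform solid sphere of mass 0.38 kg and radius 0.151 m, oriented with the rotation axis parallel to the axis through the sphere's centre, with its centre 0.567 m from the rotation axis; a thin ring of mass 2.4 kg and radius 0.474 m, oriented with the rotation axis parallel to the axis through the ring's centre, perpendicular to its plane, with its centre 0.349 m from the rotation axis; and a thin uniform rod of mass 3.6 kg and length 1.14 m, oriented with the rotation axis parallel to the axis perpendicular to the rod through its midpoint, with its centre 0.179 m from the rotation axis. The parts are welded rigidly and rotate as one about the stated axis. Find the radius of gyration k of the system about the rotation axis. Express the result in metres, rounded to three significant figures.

0.479

Solid sphere: I_cm = (2/5)MR² = (2/5)(0.38)(0.151)² = 0.0034658 kg m^2; centre at d = 0.567 m, so the parallel axis theorem gives I = 0.0034658 + (0.38)(0.567)² = 0.12563 kg m^2.
Thin ring: I_cm = MR² = (2.4)(0.474)² = 0.53922 kg m^2; centre at d = 0.349 m, so the parallel axis theorem gives I = 0.53922 + (2.4)(0.349)² = 0.83154 kg m^2.
Thin rod: I_cm = (1/12)ML² = (1/12)(3.6)(1.14)² = 0.38988 kg m^2; centre at d = 0.179 m, so the parallel axis theorem gives I = 0.38988 + (3.6)(0.179)² = 0.50523 kg m^2.
Total I = 1.4624 kg m^2; total mass M = 6.38 kg.
k = √(I/M) = √(1.4624/6.38) = 0.47877 m.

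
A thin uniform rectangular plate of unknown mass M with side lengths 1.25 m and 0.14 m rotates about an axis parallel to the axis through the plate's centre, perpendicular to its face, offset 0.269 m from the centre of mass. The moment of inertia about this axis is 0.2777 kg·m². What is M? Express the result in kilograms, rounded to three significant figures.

1.36

I = I_cm + Md² = (1/12)M(a²+b²) + Md² = M·[0.0833333·[(1.25)² + (0.14)²] + (0.269)²] = M·0.2042.
So M = 0.2777 / 0.2042 = 1.3599 kg.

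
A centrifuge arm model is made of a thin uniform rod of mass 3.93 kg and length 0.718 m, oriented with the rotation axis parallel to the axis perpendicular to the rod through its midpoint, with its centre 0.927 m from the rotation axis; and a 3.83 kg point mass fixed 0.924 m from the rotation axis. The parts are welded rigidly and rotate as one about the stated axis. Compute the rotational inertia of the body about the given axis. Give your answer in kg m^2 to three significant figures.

6.82

Thin rod: I_cm = (1/12)ML² = (1/12)(3.93)(0.718)² = 0.16883 kg m^2; centre at d = 0.927 m, so the parallel axis theorem gives I = 0.16883 + (3.93)(0.927)² = 3.546 kg m^2.
Point mass: I_cm = 0; centre at d = 0.924 m, so the parallel axis theorem gives I = 0 + (3.83)(0.924)² = 3.27 kg m^2.
Total I = 3.546 + 3.27 = 6.816 kg m^2.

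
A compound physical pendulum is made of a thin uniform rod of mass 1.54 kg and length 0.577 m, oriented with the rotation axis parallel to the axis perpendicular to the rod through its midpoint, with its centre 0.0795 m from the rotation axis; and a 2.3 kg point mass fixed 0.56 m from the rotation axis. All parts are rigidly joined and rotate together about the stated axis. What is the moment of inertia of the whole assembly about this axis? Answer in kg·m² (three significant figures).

0.774

Thin rod: I_cm = (1/12)ML² = (1/12)(1.54)(0.577)² = 0.042726 kg·m²; centre at d = 0.0795 m, so I = I_cm + Md² gives I = 0.042726 + (1.54)(0.0795)² = 0.052459 kg·m².
Point mass: I_cm = 0; centre at d = 0.56 m, so I = I_cm + Md² gives I = 0 + (2.3)(0.56)² = 0.72128 kg·m².
Total I = 0.052459 + 0.72128 = 0.77374 kg·m².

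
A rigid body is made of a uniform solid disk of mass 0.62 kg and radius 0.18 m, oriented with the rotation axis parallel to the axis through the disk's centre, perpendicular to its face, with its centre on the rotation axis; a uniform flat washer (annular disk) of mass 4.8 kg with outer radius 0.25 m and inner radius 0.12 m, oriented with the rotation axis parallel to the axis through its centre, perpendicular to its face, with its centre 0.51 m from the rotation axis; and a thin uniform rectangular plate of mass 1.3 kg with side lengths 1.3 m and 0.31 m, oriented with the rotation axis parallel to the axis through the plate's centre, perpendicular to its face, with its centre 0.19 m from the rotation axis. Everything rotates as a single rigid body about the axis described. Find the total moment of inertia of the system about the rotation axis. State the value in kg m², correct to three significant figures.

1.68

Solid disk: I_cm = (1/2)MR² = (1/2)(0.62)(0.18)² = 0.010044 kg m²; axis through the centre, so I = 0.010044 kg m².
Annular disk: I_cm = (1/2)M(R²+r²) = (1/2)(4.8)[(0.25)² + (0.12)²] = 0.18456 kg m²; centre at d = 0.51 m, so I = I_cm + Md² gives I = 0.18456 + (4.8)(0.51)² = 1.433 kg m².
Rectangular plate: I_cm = (1/12)M(a²+b²) = (1/12)(1.3)[(1.3)² + (0.31)²] = 0.19349 kg m²; centre at d = 0.19 m, so I = I_cm + Md² gives I = 0.19349 + (1.3)(0.19)² = 0.24042 kg m².
Total I = 0.010044 + 1.433 + 0.24042 = 1.6835 kg m².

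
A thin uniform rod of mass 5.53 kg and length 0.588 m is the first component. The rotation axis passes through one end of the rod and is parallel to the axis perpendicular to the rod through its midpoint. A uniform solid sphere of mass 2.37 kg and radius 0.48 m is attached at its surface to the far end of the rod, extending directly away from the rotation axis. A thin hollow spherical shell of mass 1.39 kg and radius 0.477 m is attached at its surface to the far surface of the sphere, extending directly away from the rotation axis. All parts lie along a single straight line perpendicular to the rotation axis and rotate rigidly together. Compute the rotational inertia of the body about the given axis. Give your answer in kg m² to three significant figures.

Thin rod: I_cm = (1/12)ML² = (1/12)(5.53)(0.588)² = 0.15933 kg m²; centre at d = 0.294 m, so I = I_cm + Md² gives I = 0.15933 + (5.53)(0.294)² = 0.63732 kg m².
Solid sphere: I_cm = (2/5)MR² = (2/5)(2.37)(0.48)² = 0.21842 kg m²; centre at d = 0.294 + 0.294 + 0.48 = 1.068 m, so I = I_cm + Md² gives I = 0.21842 + (2.37)(1.068)² = 2.9217 kg m².
Spherical shell: I_cm = (2/3)MR² = (2/3)(1.39)(0.477)² = 0.21084 kg m²; centre at d = 0.294 + 0.294 + 0.48 + 0.48 + 0.477 = 2.025 m, so I = I_cm + Md² gives I = 0.21084 + (1.39)(2.025)² = 5.9107 kg m².
Total I = 0.63732 + 2.9217 + 5.9107 = 9.4697 kg m².

9.47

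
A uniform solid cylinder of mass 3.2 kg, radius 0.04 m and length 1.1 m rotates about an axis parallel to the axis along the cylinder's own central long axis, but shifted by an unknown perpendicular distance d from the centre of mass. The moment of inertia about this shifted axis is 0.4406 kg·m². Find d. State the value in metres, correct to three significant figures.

About the centre-of-mass axis, I_cm = (1/2)MR² = (1/2)(3.2)(0.04)² = 0.00256 kg·m².
Parallel axis theorem: I = I_cm + Md², so Md² = 0.4406 − 0.00256 = 0.43804 kg·m².
d = √(0.43804 / 3.2) = 0.36998 m.

0.370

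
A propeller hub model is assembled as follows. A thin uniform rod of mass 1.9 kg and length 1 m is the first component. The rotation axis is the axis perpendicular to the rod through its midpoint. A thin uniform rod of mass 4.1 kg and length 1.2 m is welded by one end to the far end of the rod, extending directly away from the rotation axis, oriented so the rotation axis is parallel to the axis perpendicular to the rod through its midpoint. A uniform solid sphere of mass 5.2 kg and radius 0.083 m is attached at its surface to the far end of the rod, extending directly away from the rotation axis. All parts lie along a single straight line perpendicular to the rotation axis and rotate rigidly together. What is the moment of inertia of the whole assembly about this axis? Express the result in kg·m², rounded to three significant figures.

22.2

Thin rod: I_cm = (1/12)ML² = (1/12)(1.9)(1)² = 0.15833 kg·m²; axis through the centre, so I = 0.15833 kg·m².
Thin rod: I_cm = (1/12)ML² = (1/12)(4.1)(1.2)² = 0.492 kg·m²; centre at d = 0.5 + 0.6 = 1.1 m, so I = I_cm + Md² gives I = 0.492 + (4.1)(1.1)² = 5.453 kg·m².
Solid sphere: I_cm = (2/5)MR² = (2/5)(5.2)(0.083)² = 0.014329 kg·m²; centre at d = 0.5 + 0.6 + 0.6 + 0.083 = 1.783 m, so I = I_cm + Md² gives I = 0.014329 + (5.2)(1.783)² = 16.546 kg·m².
Total I = 0.15833 + 5.453 + 16.546 = 22.157 kg·m².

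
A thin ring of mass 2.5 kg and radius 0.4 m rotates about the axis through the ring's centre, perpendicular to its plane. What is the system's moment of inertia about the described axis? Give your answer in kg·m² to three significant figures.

I_cm = MR² = (2.5)(0.4)² = 0.4 kg·m²; axis through the centre, so I = 0.4 kg·m².

0.400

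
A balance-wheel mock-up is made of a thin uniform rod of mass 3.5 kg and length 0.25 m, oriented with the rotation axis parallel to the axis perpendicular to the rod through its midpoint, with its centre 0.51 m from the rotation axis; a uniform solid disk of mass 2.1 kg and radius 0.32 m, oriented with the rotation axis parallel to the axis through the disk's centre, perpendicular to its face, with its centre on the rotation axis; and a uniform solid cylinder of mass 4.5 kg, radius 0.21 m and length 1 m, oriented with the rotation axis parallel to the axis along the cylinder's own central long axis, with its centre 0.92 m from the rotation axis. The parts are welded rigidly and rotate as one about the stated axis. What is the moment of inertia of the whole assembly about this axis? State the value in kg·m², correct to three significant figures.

4.94

Thin rod: I_cm = (1/12)ML² = (1/12)(3.5)(0.25)² = 0.018229 kg·m²; centre at d = 0.51 m, so I = I_cm + Md² gives I = 0.018229 + (3.5)(0.51)² = 0.92858 kg·m².
Solid disk: I_cm = (1/2)MR² = (1/2)(2.1)(0.32)² = 0.10752 kg·m²; axis through the centre, so I = 0.10752 kg·m².
Solid cylinder: I_cm = (1/2)MR² = (1/2)(4.5)(0.21)² = 0.099225 kg·m²; centre at d = 0.92 m, so I = I_cm + Md² gives I = 0.099225 + (4.5)(0.92)² = 3.908 kg·m².
Total I = 0.92858 + 0.10752 + 3.908 = 4.9441 kg·m².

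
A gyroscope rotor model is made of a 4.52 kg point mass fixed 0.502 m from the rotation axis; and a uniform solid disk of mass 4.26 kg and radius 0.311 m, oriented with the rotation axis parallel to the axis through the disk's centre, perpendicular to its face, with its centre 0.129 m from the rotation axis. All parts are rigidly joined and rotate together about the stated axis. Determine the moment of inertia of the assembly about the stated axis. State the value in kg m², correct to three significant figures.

Point mass: I_cm = 0; centre at d = 0.502 m, so I = I_cm + Md² gives I = 0 + (4.52)(0.502)² = 1.1391 kg m².
Solid disk: I_cm = (1/2)MR² = (1/2)(4.26)(0.311)² = 0.20602 kg m²; centre at d = 0.129 m, so I = I_cm + Md² gives I = 0.20602 + (4.26)(0.129)² = 0.27691 kg m².
Total I = 1.1391 + 0.27691 = 1.416 kg m².

1.42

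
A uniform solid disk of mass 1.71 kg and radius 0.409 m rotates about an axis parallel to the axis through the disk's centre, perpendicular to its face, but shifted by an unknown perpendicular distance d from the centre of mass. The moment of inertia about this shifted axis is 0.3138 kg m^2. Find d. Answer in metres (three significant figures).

0.316

About the centre-of-mass axis, I_cm = (1/2)MR² = (1/2)(1.71)(0.409)² = 0.14303 kg m^2.
Parallel axis theorem: I = I_cm + Md², so Md² = 0.3138 − 0.14303 = 0.17077 kg m^2.
d = √(0.17077 / 1.71) = 0.31602 m.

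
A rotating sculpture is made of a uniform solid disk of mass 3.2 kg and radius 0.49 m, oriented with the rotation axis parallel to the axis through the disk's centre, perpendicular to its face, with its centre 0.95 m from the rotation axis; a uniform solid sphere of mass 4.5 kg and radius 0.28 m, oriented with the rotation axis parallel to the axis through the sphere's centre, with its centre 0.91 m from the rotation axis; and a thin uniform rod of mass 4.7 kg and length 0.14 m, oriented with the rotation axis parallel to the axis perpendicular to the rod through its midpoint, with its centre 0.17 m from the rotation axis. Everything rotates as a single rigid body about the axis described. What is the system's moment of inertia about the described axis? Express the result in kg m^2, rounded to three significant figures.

Solid disk: I_cm = (1/2)MR² = (1/2)(3.2)(0.49)² = 0.38416 kg m^2; centre at d = 0.95 m, so I = I_cm + Md² gives I = 0.38416 + (3.2)(0.95)² = 3.2722 kg m^2.
Solid sphere: I_cm = (2/5)MR² = (2/5)(4.5)(0.28)² = 0.14112 kg m^2; centre at d = 0.91 m, so I = I_cm + Md² gives I = 0.14112 + (4.5)(0.91)² = 3.8676 kg m^2.
Thin rod: I_cm = (1/12)ML² = (1/12)(4.7)(0.14)² = 0.0076767 kg m^2; centre at d = 0.17 m, so I = I_cm + Md² gives I = 0.0076767 + (4.7)(0.17)² = 0.14351 kg m^2.
Total I = 3.2722 + 3.8676 + 0.14351 = 7.2832 kg m^2.

7.28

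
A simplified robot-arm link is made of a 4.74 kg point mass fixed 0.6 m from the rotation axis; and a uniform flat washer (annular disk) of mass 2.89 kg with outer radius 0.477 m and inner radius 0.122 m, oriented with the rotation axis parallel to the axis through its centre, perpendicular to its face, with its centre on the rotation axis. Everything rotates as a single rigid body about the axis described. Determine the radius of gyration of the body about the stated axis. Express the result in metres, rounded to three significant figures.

Point mass: I_cm = 0; centre at d = 0.6 m, so the parallel axis theorem gives I = 0 + (4.74)(0.6)² = 1.7064 kg·m².
Annular disk: I_cm = (1/2)M(R²+r²) = (1/2)(2.89)[(0.477)² + (0.122)²] = 0.35029 kg·m²; axis through the centre, so I = 0.35029 kg·m².
Total I = 2.0567 kg·m²; total mass M = 7.63 kg.
k = √(I/M) = √(2.0567/7.63) = 0.51918 m.

0.519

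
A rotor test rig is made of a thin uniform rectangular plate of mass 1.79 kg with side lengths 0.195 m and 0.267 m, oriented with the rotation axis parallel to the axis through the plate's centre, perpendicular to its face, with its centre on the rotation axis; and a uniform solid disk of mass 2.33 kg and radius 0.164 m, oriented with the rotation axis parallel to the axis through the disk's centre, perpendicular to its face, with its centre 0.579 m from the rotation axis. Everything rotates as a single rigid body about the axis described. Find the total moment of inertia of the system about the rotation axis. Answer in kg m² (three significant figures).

0.829

Rectangular plate: I_cm = (1/12)M(a²+b²) = (1/12)(1.79)[(0.195)² + (0.267)²] = 0.016306 kg m²; axis through the centre, so I = 0.016306 kg m².
Solid disk: I_cm = (1/2)MR² = (1/2)(2.33)(0.164)² = 0.031334 kg m²; centre at d = 0.579 m, so the parallel axis theorem gives I = 0.031334 + (2.33)(0.579)² = 0.81245 kg m².
Total I = 0.016306 + 0.81245 = 0.82875 kg m².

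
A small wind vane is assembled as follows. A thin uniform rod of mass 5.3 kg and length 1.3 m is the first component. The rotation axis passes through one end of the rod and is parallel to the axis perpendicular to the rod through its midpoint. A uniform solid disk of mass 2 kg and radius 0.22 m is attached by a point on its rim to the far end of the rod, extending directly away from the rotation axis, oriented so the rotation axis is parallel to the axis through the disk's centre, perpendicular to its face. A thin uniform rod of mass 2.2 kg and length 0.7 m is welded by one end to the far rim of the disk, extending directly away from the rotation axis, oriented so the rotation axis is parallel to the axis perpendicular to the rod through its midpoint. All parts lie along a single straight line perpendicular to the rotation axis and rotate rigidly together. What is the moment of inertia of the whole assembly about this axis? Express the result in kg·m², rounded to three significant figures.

17.4

Thin rod: I_cm = (1/12)ML² = (1/12)(5.3)(1.3)² = 0.74642 kg·m²; centre at d = 0.65 m, so the parallel axis theorem gives I = 0.74642 + (5.3)(0.65)² = 2.9857 kg·m².
Solid disk: I_cm = (1/2)MR² = (1/2)(2)(0.22)² = 0.0484 kg·m²; centre at d = 0.65 + 0.65 + 0.22 = 1.52 m, so the parallel axis theorem gives I = 0.0484 + (2)(1.52)² = 4.6692 kg·m².
Thin rod: I_cm = (1/12)ML² = (1/12)(2.2)(0.7)² = 0.089833 kg·m²; centre at d = 0.65 + 0.65 + 0.22 + 0.22 + 0.35 = 2.09 m, so the parallel axis theorem gives I = 0.089833 + (2.2)(2.09)² = 9.6997 kg·m².
Total I = 2.9857 + 4.6692 + 9.6997 = 17.355 kg·m².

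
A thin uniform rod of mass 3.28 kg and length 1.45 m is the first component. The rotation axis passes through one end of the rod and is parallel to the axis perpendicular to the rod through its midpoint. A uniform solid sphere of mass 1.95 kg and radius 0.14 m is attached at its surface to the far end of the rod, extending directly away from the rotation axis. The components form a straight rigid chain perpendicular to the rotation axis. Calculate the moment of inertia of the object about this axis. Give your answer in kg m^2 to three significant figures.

7.24

Thin rod: I_cm = (1/12)ML² = (1/12)(3.28)(1.45)² = 0.57468 kg m^2; centre at d = 0.725 m, so the parallel axis theorem gives I = 0.57468 + (3.28)(0.725)² = 2.2987 kg m^2.
Solid sphere: I_cm = (2/5)MR² = (2/5)(1.95)(0.14)² = 0.015288 kg m^2; centre at d = 0.725 + 0.725 + 0.14 = 1.59 m, so the parallel axis theorem gives I = 0.015288 + (1.95)(1.59)² = 4.9451 kg m^2.
Total I = 2.2987 + 4.9451 = 7.2438 kg m^2.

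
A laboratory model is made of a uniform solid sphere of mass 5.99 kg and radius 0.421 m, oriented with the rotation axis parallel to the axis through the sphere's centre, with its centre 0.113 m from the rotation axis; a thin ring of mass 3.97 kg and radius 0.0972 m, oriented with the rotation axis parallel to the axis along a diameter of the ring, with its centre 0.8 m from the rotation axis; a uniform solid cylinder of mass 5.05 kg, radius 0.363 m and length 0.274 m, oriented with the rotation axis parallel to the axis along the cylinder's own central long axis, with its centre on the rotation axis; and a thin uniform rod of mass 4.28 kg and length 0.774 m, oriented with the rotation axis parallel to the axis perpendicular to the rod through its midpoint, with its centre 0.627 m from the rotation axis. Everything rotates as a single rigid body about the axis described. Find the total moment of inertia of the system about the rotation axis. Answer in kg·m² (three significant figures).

5.29

Solid sphere: I_cm = (2/5)MR² = (2/5)(5.99)(0.421)² = 0.42467 kg·m²; centre at d = 0.113 m, so I = I_cm + Md² gives I = 0.42467 + (5.99)(0.113)² = 0.50116 kg·m².
Thin ring: I_cm = (1/2)MR² = (1/2)(3.97)(0.0972)² = 0.018754 kg·m²; centre at d = 0.8 m, so I = I_cm + Md² gives I = 0.018754 + (3.97)(0.8)² = 2.5596 kg·m².
Solid cylinder: I_cm = (1/2)MR² = (1/2)(5.05)(0.363)² = 0.33272 kg·m²; axis through the centre, so I = 0.33272 kg·m².
Thin rod: I_cm = (1/12)ML² = (1/12)(4.28)(0.774)² = 0.21367 kg·m²; centre at d = 0.627 m, so I = I_cm + Md² gives I = 0.21367 + (4.28)(0.627)² = 1.8963 kg·m².
Total I = 0.50116 + 2.5596 + 0.33272 + 1.8963 = 5.2897 kg·m².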